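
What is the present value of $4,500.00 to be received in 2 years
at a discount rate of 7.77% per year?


Formula: PV = FV / (1 + r)^n
Substituting: PV = $4,500.00 / (1 + 0.0777)^2
Discount factor: (1.0777)^2 = 1.161437
PV = $4,500.00 / 1.161437 = $3,874.51

$3,874.51


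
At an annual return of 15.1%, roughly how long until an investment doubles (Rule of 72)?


Formula: Years ≈ 72 / r
Substituting: Years ≈ 72 / 15.1
Years ≈ 4.8

4.8 years


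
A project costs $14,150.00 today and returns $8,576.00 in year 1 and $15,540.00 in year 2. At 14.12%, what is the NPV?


Formula: NPV = C0 + C1/(1+r) + C2/(1+r)^2
Discount C1: $8,576.00 / (1 + 0.1412) = $7,514.90
Discount C2: $15,540.00 / (1 + 0.1412)^2 = $11,932.39
NPV = -$14,150.00 + $7,514.90 + $11,932.39 = $5,297.29

$5,297.29


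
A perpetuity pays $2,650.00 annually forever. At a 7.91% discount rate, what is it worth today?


Formula: PV = C / r
Substituting: PV = $2,650.00 / 0.0791
PV = $33,501.90

$33,501.90


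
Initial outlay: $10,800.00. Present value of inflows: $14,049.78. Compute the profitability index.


Formula: PI = PV(cash flows) / initial investment
Substituting: PI = $14,049.78 / $10,800.00
PI = 1.3009

1.3009


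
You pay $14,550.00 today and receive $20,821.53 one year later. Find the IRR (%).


Formula: IRR = C1/C0 - 1
Substituting: IRR = $20,821.53 / $14,550.00 - 1
Ratio: 1.431033 - 1 = 0.431033
IRR = 43.1033%

43.1033%


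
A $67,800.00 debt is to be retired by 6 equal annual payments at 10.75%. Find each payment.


Formula: PMT = PV * r / (1 - (1+r)^(-n))
Denominator: 1 - (1 + 0.1075)^(-6) = 0.458077
Numerator: $67,800.00 * 0.1075 = 7288.5
PMT = 7288.5 / 0.458077 = $15,911.08

$15,911.08


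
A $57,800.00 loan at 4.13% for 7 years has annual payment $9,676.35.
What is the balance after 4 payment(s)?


Formula: Balance = PV*(1+r)^k - PMT*((1+r)^k - 1)/r
Growth: (1 + 0.0413)^4 = 1.175719
Accumulated factor: ((1+r)^k - 1)/r = 4.254693
Balance = $57,800.00 * 1.175719 - $9,676.35 * 4.254693
Balance = $26,786.65

$26,786.65


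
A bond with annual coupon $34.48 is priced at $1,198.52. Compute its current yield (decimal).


Formula: Current yield = annual coupon / price
Substituting: CY = $34.48 / $1,198.52
CY = 0.028769

0.028769


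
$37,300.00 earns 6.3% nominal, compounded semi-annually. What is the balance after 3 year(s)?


Formula: FV = P * (1 + r/m)^(m*t)
Period rate: r/m = 0.063 / 2 = 0.0315
Total periods: m*t = 2 * 3 = 6
Growth factor: (1 + 0.0315)^6 = 1.204524
FV = $37,300.00 * 1.204524 = $44,928.74

$44,928.74


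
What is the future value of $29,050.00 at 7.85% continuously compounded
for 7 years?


Formula: FV = P * e^(r*t)
Exponent: r*t = 0.0785 * 7 = 0.5495
e^(0.5495) = 1.732387
FV = $29,050.00 * 1.732387 = $50,325.83

$50,325.83


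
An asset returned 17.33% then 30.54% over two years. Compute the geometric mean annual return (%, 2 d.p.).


Formula: Geometric mean = ((1+r1)*(1+r2))^(1/2) - 1
Product: (1 + 0.1733) * (1 + 0.3054) = 1.1733 * 1.3054 = 1.531626
Square root: 1.531626^0.5 = 1.237589
Geometric mean = 1.237589 - 1 = 0.237589
As percentage: 23.76%

23.76%


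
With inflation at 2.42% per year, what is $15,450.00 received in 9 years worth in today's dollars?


Formula: Real value = nominal / (1 + inflation)^years
Price level: (1 + 0.0242)^9 = 1.240118
Real value = $15,450.00 / 1.240118 = $12,458.49

$12,458.49


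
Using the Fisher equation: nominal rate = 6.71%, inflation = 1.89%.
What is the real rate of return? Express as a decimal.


Formula: (1 + r_real) = (1 + r_nom) / (1 + inflation)
Substituting: (1 + r_real) = 1.0671 / 1.0189
(1 + r_real) = 1.047306
r_real = 1.047306 - 1 = 0.047306

0.047306


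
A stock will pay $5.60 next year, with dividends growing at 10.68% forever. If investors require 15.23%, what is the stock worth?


Formula: P = D1 / (r - g)
Spread: r - g = 0.1523 - 0.1068 = 0.0455
Substituting: P = $5.60 / 0.0455
P = $123.08

$123.08


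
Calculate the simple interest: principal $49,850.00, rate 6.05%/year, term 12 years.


Formula: I = P * r * t
Substituting: I = $49,850.00 * 0.0605 * 12
Step: I = $49,850.00 * 0.726
I = $36,191.10

$36,191.10


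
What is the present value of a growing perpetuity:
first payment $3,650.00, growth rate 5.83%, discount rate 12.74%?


Formula: PV = C / (r - g)
Spread: r - g = 0.1274 - 0.0583 = 0.0691
Substituting: PV = $3,650.00 / 0.0691
PV = $52,822.00

$52,822.00


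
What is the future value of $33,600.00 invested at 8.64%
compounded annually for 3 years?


Formula: FV = P * (1 + r)^n
Substituting: FV = $33,600.00 * (1 + 0.0864)^3
Growth factor: (1.0864)^3 = 1.28224
FV = $33,600.00 * 1.28224 = $43,083.26

$43,083.26


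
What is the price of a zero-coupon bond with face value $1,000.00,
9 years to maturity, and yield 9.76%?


Formula: Price = FV / (1 + r)^n
Substituting: Price = $1,000.00 / (1 + 0.0976)^9
Discount factor: (1.0976)^9 = 2.312048
Price = $1,000.00 / 2.312048 = $432.52

$432.52


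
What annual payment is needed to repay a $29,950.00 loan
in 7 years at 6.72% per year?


Formula: PMT = PV * r / (1 - (1+r)^(-n))
Denominator: 1 - (1 + 0.0672)^(-7) = 0.365723
Numerator: $29,950.00 * 0.0672 = 2012.64
PMT = 2012.64 / 0.365723 = $5,503.19

$5,503.19


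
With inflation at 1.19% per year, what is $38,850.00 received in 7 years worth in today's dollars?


Formula: Real value = nominal / (1 + inflation)^years
Price level: (1 + 0.0119)^7 = 1.086333
Real value = $38,850.00 / 1.086333 = $35,762.50

$35,762.50


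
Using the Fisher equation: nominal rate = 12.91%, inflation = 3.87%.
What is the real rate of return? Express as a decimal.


Formula: (1 + r_real) = (1 + r_nom) / (1 + inflation)
Substituting: (1 + r_real) = 1.1291 / 1.0387
(1 + r_real) = 1.087032
r_real = 1.087032 - 1 = 0.087032

0.087032


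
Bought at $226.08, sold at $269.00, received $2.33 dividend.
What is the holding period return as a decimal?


Formula: HPR = (P1 - P0 + D) / P0
Gain: $269.00 - $226.08 + $2.33 = $45.25
HPR = $45.25 / $226.08 = 0.2002

0.2002


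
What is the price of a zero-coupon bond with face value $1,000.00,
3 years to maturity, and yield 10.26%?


Formula: Price = FV / (1 + r)^n
Substituting: Price = $1,000.00 / (1 + 0.1026)^3
Discount factor: (1.1026)^3 = 1.34046
Price = $1,000.00 / 1.34046 = $746.01

$746.01


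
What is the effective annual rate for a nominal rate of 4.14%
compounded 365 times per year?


Formula: EAR = (1 + r/m)^m - 1
Period rate: r/m = 0.0414 / 365 = 0.000113
Compounding: (1 + 0.000113)^365 = 1.042266
EAR = 1.042266 - 1 = 0.042266

0.042266


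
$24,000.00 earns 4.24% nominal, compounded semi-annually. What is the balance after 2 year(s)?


Formula: FV = P * (1 + r/m)^(m*t)
Period rate: r/m = 0.0424 / 2 = 0.0212
Total periods: m*t = 2 * 2 = 4
Growth factor: (1 + 0.0212)^4 = 1.087535
FV = $24,000.00 * 1.087535 = $26,100.84

$26,100.84


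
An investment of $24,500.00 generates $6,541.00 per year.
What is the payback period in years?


Formula: Payback = investment / annual cash flow
Substituting: Payback = $24,500.00 / $6,541.00
Payback = 3.7456 years

3.7456 years


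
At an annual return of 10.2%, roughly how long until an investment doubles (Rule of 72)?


Formula: Years ≈ 72 / r
Substituting: Years ≈ 72 / 10.2
Years ≈ 7.1

7.1 years


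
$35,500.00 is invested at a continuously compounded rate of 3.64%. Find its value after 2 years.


Formula: FV = P * e^(r*t)
Exponent: r*t = 0.0364 * 2 = 0.0728
e^(0.0728) = 1.075515
FV = $35,500.00 * 1.075515 = $38,180.80

$38,180.80


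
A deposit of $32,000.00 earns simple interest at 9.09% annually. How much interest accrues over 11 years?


Formula: I = P * r * t
Substituting: I = $32,000.00 * 0.0909 * 11
Step: I = $32,000.00 * 0.9999
I = $31,996.80

$31,996.80


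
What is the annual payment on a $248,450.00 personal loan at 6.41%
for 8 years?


Formula: PMT = PV * r / (1 - (1+r)^(-n))
Denominator: 1 - (1 + 0.0641)^(-8) = 0.391668
Numerator: $248,450.00 * 0.0641 = 15925.645
PMT = 15925.645 / 0.391668 = $40,661.05

$40,661.05


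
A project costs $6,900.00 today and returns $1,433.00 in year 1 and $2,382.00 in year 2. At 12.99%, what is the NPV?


Formula: NPV = C0 + C1/(1+r) + C2/(1+r)^2
Discount C1: $1,433.00 / (1 + 0.1299) = $1,268.25
Discount C2: $2,382.00 / (1 + 0.1299)^2 = $1,865.79
NPV = -$6,900.00 + $1,268.25 + $1,865.79 = -$3,765.96

-$3,765.96


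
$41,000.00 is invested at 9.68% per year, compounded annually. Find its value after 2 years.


Formula: FV = P * (1 + r)^n
Substituting: FV = $41,000.00 * (1 + 0.0968)^2
Growth factor: (1.0968)^2 = 1.20297
FV = $41,000.00 * 1.20297 = $49,321.78

$49,321.78


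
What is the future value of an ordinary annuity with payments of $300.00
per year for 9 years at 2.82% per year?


Formula: FV = PMT * ((1+r)^n - 1) / r
Growth factor: (1 + 0.0282)^9 = 1.284394
Numerator: 1.284394 - 1 = 0.284394
FV = $300.00 * 0.284394 / 0.0282 = $3,025.47

$3,025.47


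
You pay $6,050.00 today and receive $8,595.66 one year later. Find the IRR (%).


Formula: IRR = C1/C0 - 1
Substituting: IRR = $8,595.66 / $6,050.00 - 1
Ratio: 1.42077 - 1 = 0.42077
IRR = 42.077%

42.077%


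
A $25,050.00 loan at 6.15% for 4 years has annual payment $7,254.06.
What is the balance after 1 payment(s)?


Formula: Balance = PV*(1+r)^k - PMT*((1+r)^k - 1)/r
Growth: (1 + 0.0615)^1 = 1.0615
Accumulated factor: ((1+r)^k - 1)/r = 1.0
Balance = $25,050.00 * 1.0615 - $7,254.06 * 1.0
Balance = $19,336.52

$19,336.52


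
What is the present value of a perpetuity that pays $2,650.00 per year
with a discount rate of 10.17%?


Formula: PV = C / r
Substituting: PV = $2,650.00 / 0.1017
PV = $26,057.03

$26,057.03


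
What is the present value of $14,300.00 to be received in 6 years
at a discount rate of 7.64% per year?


Formula: PV = FV / (1 + r)^n
Substituting: PV = $14,300.00 / (1 + 0.0764)^6
Discount factor: (1.0764)^6 = 1.5554
PV = $14,300.00 / 1.5554 = $9,193.78

$9,193.78


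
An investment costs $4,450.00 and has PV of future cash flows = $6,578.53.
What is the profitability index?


Formula: PI = PV(cash flows) / initial investment
Substituting: PI = $6,578.53 / $4,450.00
PI = 1.4783

1.4783


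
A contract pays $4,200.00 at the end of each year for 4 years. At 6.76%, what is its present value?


Formula: PV = PMT * (1 - (1+r)^(-n)) / r
Discount factor: (1 + 0.0676)^(-4) = 0.769778
Bracket: 1 - 0.769778 = 0.230222
PV = $4,200.00 * 0.230222 / 0.0676 = $14,303.71

$14,303.71


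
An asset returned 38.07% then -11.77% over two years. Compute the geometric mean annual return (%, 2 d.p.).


Formula: Geometric mean = ((1+r1)*(1+r2))^(1/2) - 1
Product: (1 + 0.3807) * (1 + -0.1177) = 1.3807 * 0.8823 = 1.218192
Square root: 1.218192^0.5 = 1.103717
Geometric mean = 1.103717 - 1 = 0.103717
As percentage: 10.37%

10.37%


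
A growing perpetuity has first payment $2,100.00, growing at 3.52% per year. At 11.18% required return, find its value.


Formula: PV = C / (r - g)
Spread: r - g = 0.1118 - 0.0352 = 0.0766
Substituting: PV = $2,100.00 / 0.0766
PV = $27,415.14

$27,415.14


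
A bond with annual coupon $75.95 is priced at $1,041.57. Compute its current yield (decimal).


Formula: Current yield = annual coupon / price
Substituting: CY = $75.95 / $1,041.57
CY = 0.072919

0.072919


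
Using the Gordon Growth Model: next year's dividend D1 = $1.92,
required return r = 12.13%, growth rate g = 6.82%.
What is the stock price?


Formula: P = D1 / (r - g)
Spread: r - g = 0.1213 - 0.0682 = 0.0531
Substituting: P = $1.92 / 0.0531
P = $36.16

$36.16


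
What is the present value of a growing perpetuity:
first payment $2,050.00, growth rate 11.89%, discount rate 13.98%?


Formula: PV = C / (r - g)
Spread: r - g = 0.1398 - 0.1189 = 0.0209
Substituting: PV = $2,050.00 / 0.0209
PV = $98,086.12

$98,086.12


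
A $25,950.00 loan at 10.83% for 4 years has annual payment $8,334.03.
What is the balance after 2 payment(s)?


Formula: Balance = PV*(1+r)^k - PMT*((1+r)^k - 1)/r
Growth: (1 + 0.1083)^2 = 1.228329
Accumulated factor: ((1+r)^k - 1)/r = 2.1083
Balance = $25,950.00 * 1.228329 - $8,334.03 * 2.1083
Balance = $14,304.50

$14,304.50


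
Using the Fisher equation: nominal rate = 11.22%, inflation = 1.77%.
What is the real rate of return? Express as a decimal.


Formula: (1 + r_real) = (1 + r_nom) / (1 + inflation)
Substituting: (1 + r_real) = 1.1122 / 1.0177
(1 + r_real) = 1.092856
r_real = 1.092856 - 1 = 0.092856

0.092856


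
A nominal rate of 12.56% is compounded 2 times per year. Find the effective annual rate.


Formula: EAR = (1 + r/m)^m - 1
Period rate: r/m = 0.1256 / 2 = 0.0628
Compounding: (1 + 0.0628)^2 = 1.129544
EAR = 1.129544 - 1 = 0.129544

0.129544


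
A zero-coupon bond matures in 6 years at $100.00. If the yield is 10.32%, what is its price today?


Formula: Price = FV / (1 + r)^n
Substituting: Price = $100.00 / (1 + 0.1032)^6
Discount factor: (1.1032)^6 = 1.802709
Price = $100.00 / 1.802709 = $55.47

$55.47


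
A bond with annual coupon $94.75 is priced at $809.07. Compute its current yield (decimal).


Formula: Current yield = annual coupon / price
Substituting: CY = $94.75 / $809.07
CY = 0.11711

0.11711


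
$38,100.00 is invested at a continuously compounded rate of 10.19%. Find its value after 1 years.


Formula: FV = P * e^(r*t)
Exponent: r*t = 0.1019 * 1 = 0.1019
e^(0.1019) = 1.107273
FV = $38,100.00 * 1.107273 = $42,187.09

$42,187.09


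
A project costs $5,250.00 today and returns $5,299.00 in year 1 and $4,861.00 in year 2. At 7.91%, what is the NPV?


Formula: NPV = C0 + C1/(1+r) + C2/(1+r)^2
Discount C1: $5,299.00 / (1 + 0.0791) = $4,910.57
Discount C2: $4,861.00 / (1 + 0.0791)^2 = $4,174.48
NPV = -$5,250.00 + $4,910.57 + $4,174.48 = $3,835.05

$3,835.05


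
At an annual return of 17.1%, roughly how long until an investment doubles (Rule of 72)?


Formula: Years ≈ 72 / r
Substituting: Years ≈ 72 / 17.1
Years ≈ 4.2

4.2 years


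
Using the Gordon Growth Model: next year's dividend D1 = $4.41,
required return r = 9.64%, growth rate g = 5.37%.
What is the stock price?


Formula: P = D1 / (r - g)
Spread: r - g = 0.0964 - 0.0537 = 0.0427
Substituting: P = $4.41 / 0.0427
P = $103.28

$103.28


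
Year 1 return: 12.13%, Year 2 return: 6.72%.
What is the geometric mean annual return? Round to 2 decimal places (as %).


Formula: Geometric mean = ((1+r1)*(1+r2))^(1/2) - 1
Product: (1 + 0.1213) * (1 + 0.0672) = 1.1213 * 1.0672 = 1.196651
Square root: 1.196651^0.5 = 1.093916
Geometric mean = 1.093916 - 1 = 0.093916
As percentage: 9.39%

9.39%


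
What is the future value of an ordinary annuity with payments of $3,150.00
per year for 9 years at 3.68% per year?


Formula: FV = PMT * ((1+r)^n - 1) / r
Growth factor: (1 + 0.0368)^9 = 1.384379
Numerator: 1.384379 - 1 = 0.384379
FV = $3,150.00 * 0.384379 / 0.0368 = $32,901.98

$32,901.98


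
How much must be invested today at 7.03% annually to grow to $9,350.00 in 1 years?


Formula: PV = FV / (1 + r)^n
Substituting: PV = $9,350.00 / (1 + 0.0703)^1
Discount factor: (1.0703)^1 = 1.0703
PV = $9,350.00 / 1.0703 = $8,735.87

$8,735.87


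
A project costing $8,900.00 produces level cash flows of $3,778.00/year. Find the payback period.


Formula: Payback = investment / annual cash flow
Substituting: Payback = $8,900.00 / $3,778.00
Payback = 2.3557 years

2.3557 years


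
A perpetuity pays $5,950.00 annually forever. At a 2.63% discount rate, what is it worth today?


Formula: PV = C / r
Substituting: PV = $5,950.00 / 0.0263
PV = $226,235.74

$226,235.74


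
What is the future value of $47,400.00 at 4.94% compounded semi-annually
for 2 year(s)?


Formula: FV = P * (1 + r/m)^(m*t)
Period rate: r/m = 0.0494 / 2 = 0.0247
Total periods: m*t = 2 * 2 = 4
Growth factor: (1 + 0.0247)^4 = 1.102521
FV = $47,400.00 * 1.102521 = $52,259.50

$52,259.50


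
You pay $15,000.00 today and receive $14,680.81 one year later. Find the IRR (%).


Formula: IRR = C1/C0 - 1
Substituting: IRR = $14,680.81 / $15,000.00 - 1
Ratio: 0.978721 - 1 = -0.021279
IRR = -2.1279%

-2.1279%


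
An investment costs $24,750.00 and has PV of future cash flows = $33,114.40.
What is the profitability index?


Formula: PI = PV(cash flows) / initial investment
Substituting: PI = $33,114.40 / $24,750.00
PI = 1.338

1.338


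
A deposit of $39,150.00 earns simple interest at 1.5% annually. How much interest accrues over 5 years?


Formula: I = P * r * t
Substituting: I = $39,150.00 * 0.015 * 5
Step: I = $39,150.00 * 0.075
I = $2,936.25

$2,936.25


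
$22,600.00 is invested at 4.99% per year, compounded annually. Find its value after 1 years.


Formula: FV = P * (1 + r)^n
Substituting: FV = $22,600.00 * (1 + 0.0499)^1
Growth factor: (1.0499)^1 = 1.0499
FV = $22,600.00 * 1.0499 = $23,727.74

$23,727.74


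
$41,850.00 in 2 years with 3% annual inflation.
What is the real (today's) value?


Formula: Real value = nominal / (1 + inflation)^years
Price level: (1 + 0.03)^2 = 1.0609
Real value = $41,850.00 / 1.0609 = $39,447.64

$39,447.64


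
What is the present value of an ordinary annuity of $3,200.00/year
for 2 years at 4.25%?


Formula: PV = PMT * (1 - (1+r)^(-n)) / r
Discount factor: (1 + 0.0425)^(-2) = 0.920127
Bracket: 1 - 0.920127 = 0.079873
PV = $3,200.00 * 0.079873 / 0.0425 = $6,013.95

$6,013.95


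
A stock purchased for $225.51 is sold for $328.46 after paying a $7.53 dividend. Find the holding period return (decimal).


Formula: HPR = (P1 - P0 + D) / P0
Gain: $328.46 - $225.51 + $7.53 = $110.48
HPR = $110.48 / $225.51 = 0.4899

0.4899


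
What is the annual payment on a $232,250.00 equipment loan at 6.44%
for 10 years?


Formula: PMT = PV * r / (1 - (1+r)^(-n))
Denominator: 1 - (1 + 0.0644)^(-10) = 0.464263
Numerator: $232,250.00 * 0.0644 = 14956.9
PMT = 14956.9 / 0.464263 = $32,216.41

$32,216.41


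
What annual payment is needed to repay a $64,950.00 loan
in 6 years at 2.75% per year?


Formula: PMT = PV * r / (1 - (1+r)^(-n))
Denominator: 1 - (1 + 0.0275)^(-6) = 0.150215
Numerator: $64,950.00 * 0.0275 = 1786.125
PMT = 1786.125 / 0.150215 = $11,890.45

$11,890.45


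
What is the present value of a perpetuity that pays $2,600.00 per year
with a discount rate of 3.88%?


Formula: PV = C / r
Substituting: PV = $2,600.00 / 0.0388
PV = $67,010.31

$67,010.31


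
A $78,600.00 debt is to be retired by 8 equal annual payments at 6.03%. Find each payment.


Formula: PMT = PV * r / (1 - (1+r)^(-n))
Denominator: 1 - (1 + 0.0603)^(-8) = 0.374006
Numerator: $78,600.00 * 0.0603 = 4739.58
PMT = 4739.58 / 0.374006 = $12,672.46

$12,672.46


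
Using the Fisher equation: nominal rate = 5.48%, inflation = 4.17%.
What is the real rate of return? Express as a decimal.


Formula: (1 + r_real) = (1 + r_nom) / (1 + inflation)
Substituting: (1 + r_real) = 1.0548 / 1.0417
(1 + r_real) = 1.012576
r_real = 1.012576 - 1 = 0.012576

0.012576


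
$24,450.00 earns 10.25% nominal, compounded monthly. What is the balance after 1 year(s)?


Formula: FV = P * (1 + r/m)^(m*t)
Period rate: r/m = 0.1025 / 12 = 0.008542
Total periods: m*t = 12 * 1 = 12
Growth factor: (1 + 0.008542)^12 = 1.107455
FV = $24,450.00 * 1.107455 = $27,077.28

$27,077.28


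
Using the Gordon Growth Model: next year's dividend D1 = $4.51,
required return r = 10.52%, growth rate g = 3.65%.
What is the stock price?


Formula: P = D1 / (r - g)
Spread: r - g = 0.1052 - 0.0365 = 0.0687
Substituting: P = $4.51 / 0.0687
P = $65.65

$65.65


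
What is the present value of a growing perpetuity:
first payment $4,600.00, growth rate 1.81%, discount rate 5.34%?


Formula: PV = C / (r - g)
Spread: r - g = 0.0534 - 0.0181 = 0.0353
Substituting: PV = $4,600.00 / 0.0353
PV = $130,311.61

$130,311.61


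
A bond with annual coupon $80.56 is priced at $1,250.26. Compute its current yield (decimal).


Formula: Current yield = annual coupon / price
Substituting: CY = $80.56 / $1,250.26
CY = 0.064435

0.064435


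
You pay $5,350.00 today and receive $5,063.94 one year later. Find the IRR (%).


Formula: IRR = C1/C0 - 1
Substituting: IRR = $5,063.94 / $5,350.00 - 1
Ratio: 0.946531 - 1 = -0.053469
IRR = -5.3469%

-5.3469%


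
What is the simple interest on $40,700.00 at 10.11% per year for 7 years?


Formula: I = P * r * t
Substituting: I = $40,700.00 * 0.1011 * 7
Step: I = $40,700.00 * 0.7077
I = $28,803.39

$28,803.39


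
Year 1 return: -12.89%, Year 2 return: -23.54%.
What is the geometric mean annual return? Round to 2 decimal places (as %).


Formula: Geometric mean = ((1+r1)*(1+r2))^(1/2) - 1
Product: (1 + -0.1289) * (1 + -0.2354) = 0.8711 * 0.7646 = 0.666043
Square root: 0.666043^0.5 = 0.816115
Geometric mean = 0.816115 - 1 = -0.183885
As percentage: -18.39%

-18.39%


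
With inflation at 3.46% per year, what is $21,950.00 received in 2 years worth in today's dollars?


Formula: Real value = nominal / (1 + inflation)^years
Price level: (1 + 0.0346)^2 = 1.070397
Real value = $21,950.00 / 1.070397 = $20,506.41

$20,506.41


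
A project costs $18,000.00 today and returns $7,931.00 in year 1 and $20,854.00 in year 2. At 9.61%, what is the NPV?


Formula: NPV = C0 + C1/(1+r) + C2/(1+r)^2
Discount C1: $7,931.00 / (1 + 0.0961) = $7,235.65
Discount C2: $20,854.00 / (1 + 0.0961)^2 = $17,357.57
NPV = -$18,000.00 + $7,235.65 + $17,357.57 = $6,593.23

$6,593.23


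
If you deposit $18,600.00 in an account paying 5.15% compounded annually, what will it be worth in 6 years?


Formula: FV = P * (1 + r)^n
Substituting: FV = $18,600.00 * (1 + 0.0515)^6
Growth factor: (1.0515)^6 = 1.351623
FV = $18,600.00 * 1.351623 = $25,140.19

$25,140.19


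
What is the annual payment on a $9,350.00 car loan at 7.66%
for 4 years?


Formula: PMT = PV * r / (1 - (1+r)^(-n))
Denominator: 1 - (1 + 0.0766)^(-4) = 0.255641
Numerator: $9,350.00 * 0.0766 = 716.21
PMT = 716.21 / 0.255641 = $2,801.63

$2,801.63


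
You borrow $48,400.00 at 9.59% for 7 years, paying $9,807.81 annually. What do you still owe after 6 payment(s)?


Formula: Balance = PV*(1+r)^k - PMT*((1+r)^k - 1)/r
Growth: (1 + 0.0959)^6 = 1.73231
Accumulated factor: ((1+r)^k - 1)/r = 7.636181
Balance = $48,400.00 * 1.73231 - $9,807.81 * 7.636181
Balance = $8,949.58

$8,949.58


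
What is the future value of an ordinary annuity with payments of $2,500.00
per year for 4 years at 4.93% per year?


Formula: FV = PMT * ((1+r)^n - 1) / r
Growth factor: (1 + 0.0493)^4 = 1.212268
Numerator: 1.212268 - 1 = 0.212268
FV = $2,500.00 * 0.212268 / 0.0493 = $10,764.10

$10,764.10


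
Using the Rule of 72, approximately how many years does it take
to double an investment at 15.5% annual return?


Formula: Years ≈ 72 / r
Substituting: Years ≈ 72 / 15.5
Years ≈ 4.6

4.6 years


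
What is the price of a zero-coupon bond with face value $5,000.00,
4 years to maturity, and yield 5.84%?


Formula: Price = FV / (1 + r)^n
Substituting: Price = $5,000.00 / (1 + 0.0584)^4
Discount factor: (1.0584)^4 = 1.254872
Price = $5,000.00 / 1.254872 = $3,984.47

$3,984.47


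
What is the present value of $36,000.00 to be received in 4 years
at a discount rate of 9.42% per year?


Formula: PV = FV / (1 + r)^n
Substituting: PV = $36,000.00 / (1 + 0.0942)^4
Discount factor: (1.0942)^4 = 1.433464
PV = $36,000.00 / 1.433464 = $25,113.99

$25,113.99


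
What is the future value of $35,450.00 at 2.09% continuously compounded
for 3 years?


Formula: FV = P * e^(r*t)
Exponent: r*t = 0.0209 * 3 = 0.0627
e^(0.0627) = 1.064707
FV = $35,450.00 * 1.064707 = $37,743.88

$37,743.88


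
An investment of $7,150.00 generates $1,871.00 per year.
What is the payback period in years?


Formula: Payback = investment / annual cash flow
Substituting: Payback = $7,150.00 / $1,871.00
Payback = 3.8215 years

3.8215 years


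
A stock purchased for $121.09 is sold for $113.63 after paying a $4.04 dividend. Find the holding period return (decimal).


Formula: HPR = (P1 - P0 + D) / P0
Gain: $113.63 - $121.09 + $4.04 = -$3.42
HPR = -$3.42 / $121.09 = -0.0282

-0.0282


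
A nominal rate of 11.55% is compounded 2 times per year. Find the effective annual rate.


Formula: EAR = (1 + r/m)^m - 1
Period rate: r/m = 0.1155 / 2 = 0.05775
Compounding: (1 + 0.05775)^2 = 1.118835
EAR = 1.118835 - 1 = 0.118835

0.118835


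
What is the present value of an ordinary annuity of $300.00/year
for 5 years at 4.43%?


Formula: PV = PMT * (1 - (1+r)^(-n)) / r
Discount factor: (1 + 0.0443)^(-5) = 0.805144
Bracket: 1 - 0.805144 = 0.194856
PV = $300.00 * 0.194856 / 0.0443 = $1,319.57

$1,319.57


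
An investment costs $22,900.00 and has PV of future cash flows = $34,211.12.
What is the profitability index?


Formula: PI = PV(cash flows) / initial investment
Substituting: PI = $34,211.12 / $22,900.00
PI = 1.4939

1.4939


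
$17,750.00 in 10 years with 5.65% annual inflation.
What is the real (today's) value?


Formula: Real value = nominal / (1 + inflation)^years
Price level: (1 + 0.0565)^10 = 1.732587
Real value = $17,750.00 / 1.732587 = $10,244.80

$10,244.80


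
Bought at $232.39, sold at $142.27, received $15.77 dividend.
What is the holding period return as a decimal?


Formula: HPR = (P1 - P0 + D) / P0
Gain: $142.27 - $232.39 + $15.77 = -$74.35
HPR = -$74.35 / $232.39 = -0.3199

-0.3199


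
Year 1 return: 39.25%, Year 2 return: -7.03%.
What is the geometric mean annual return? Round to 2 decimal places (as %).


Formula: Geometric mean = ((1+r1)*(1+r2))^(1/2) - 1
Product: (1 + 0.3925) * (1 + -0.0703) = 1.3925 * 0.9297 = 1.294607
Square root: 1.294607^0.5 = 1.137808
Geometric mean = 1.137808 - 1 = 0.137808
As percentage: 13.78%

13.78%


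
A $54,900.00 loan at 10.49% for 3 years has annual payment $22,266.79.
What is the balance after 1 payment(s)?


Formula: Balance = PV*(1+r)^k - PMT*((1+r)^k - 1)/r
Growth: (1 + 0.1049)^1 = 1.1049
Accumulated factor: ((1+r)^k - 1)/r = 1.0
Balance = $54,900.00 * 1.1049 - $22,266.79 * 1.0
Balance = $38,392.22

$38,392.22


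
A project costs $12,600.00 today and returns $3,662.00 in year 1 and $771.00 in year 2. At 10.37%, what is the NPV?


Formula: NPV = C0 + C1/(1+r) + C2/(1+r)^2
Discount C1: $3,662.00 / (1 + 0.1037) = $3,317.93
Discount C2: $771.00 / (1 + 0.1037)^2 = $632.93
NPV = -$12,600.00 + $3,317.93 + $632.93 = -$8,649.14

-$8,649.14


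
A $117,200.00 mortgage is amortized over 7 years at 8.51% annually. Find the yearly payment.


Formula: PMT = PV * r / (1 - (1+r)^(-n))
Denominator: 1 - (1 + 0.0851)^(-7) = 0.435438
Numerator: $117,200.00 * 0.0851 = 9973.72
PMT = 9973.72 / 0.435438 = $22,905.03

$22,905.03


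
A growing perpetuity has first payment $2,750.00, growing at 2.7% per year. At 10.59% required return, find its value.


Formula: PV = C / (r - g)
Spread: r - g = 0.1059 - 0.027 = 0.0789
Substituting: PV = $2,750.00 / 0.0789
PV = $34,854.25

$34,854.25


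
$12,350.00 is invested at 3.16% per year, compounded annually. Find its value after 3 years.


Formula: FV = P * (1 + r)^n
Substituting: FV = $12,350.00 * (1 + 0.0316)^3
Growth factor: (1.0316)^3 = 1.097827
FV = $12,350.00 * 1.097827 = $13,558.17

$13,558.17


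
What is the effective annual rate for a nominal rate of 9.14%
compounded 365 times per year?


Formula: EAR = (1 + r/m)^m - 1
Period rate: r/m = 0.0914 / 365 = 0.00025
Compounding: (1 + 0.00025)^365 = 1.095695
EAR = 1.095695 - 1 = 0.095695

0.095695


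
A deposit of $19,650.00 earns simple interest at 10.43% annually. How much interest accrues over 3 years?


Formula: I = P * r * t
Substituting: I = $19,650.00 * 0.1043 * 3
Step: I = $19,650.00 * 0.3129
I = $6,148.49

$6,148.49


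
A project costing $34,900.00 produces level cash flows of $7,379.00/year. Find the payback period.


Formula: Payback = investment / annual cash flow
Substituting: Payback = $34,900.00 / $7,379.00
Payback = 4.7296 years

4.7296 years


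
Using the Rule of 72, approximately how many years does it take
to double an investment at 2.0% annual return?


Formula: Years ≈ 72 / r
Substituting: Years ≈ 72 / 2.0
Years ≈ 36.0

36.0 years


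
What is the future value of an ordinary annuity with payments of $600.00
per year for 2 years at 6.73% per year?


Formula: FV = PMT * ((1+r)^n - 1) / r
Growth factor: (1 + 0.0673)^2 = 1.139129
Numerator: 1.139129 - 1 = 0.139129
FV = $600.00 * 0.139129 / 0.0673 = $1,240.38

$1,240.38


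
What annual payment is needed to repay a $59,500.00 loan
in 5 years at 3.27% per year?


Formula: PMT = PV * r / (1 - (1+r)^(-n))
Denominator: 1 - (1 + 0.0327)^(-5) = 0.148609
Numerator: $59,500.00 * 0.0327 = 1945.65
PMT = 1945.65 / 0.148609 = $13,092.42

$13,092.42


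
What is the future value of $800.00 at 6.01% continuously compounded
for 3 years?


Formula: FV = P * e^(r*t)
Exponent: r*t = 0.0601 * 3 = 0.1803
e^(0.1803) = 1.197577
FV = $800.00 * 1.197577 = $958.06

$958.06


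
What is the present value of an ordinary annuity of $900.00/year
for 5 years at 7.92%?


Formula: PV = PMT * (1 - (1+r)^(-n)) / r
Discount factor: (1 + 0.0792)^(-5) = 0.683109
Bracket: 1 - 0.683109 = 0.316891
PV = $900.00 * 0.316891 / 0.0792 = $3,601.03

$3,601.03


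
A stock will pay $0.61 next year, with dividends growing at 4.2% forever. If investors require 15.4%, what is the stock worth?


Formula: P = D1 / (r - g)
Spread: r - g = 0.154 - 0.042 = 0.112
Substituting: P = $0.61 / 0.112
P = $5.45

$5.45


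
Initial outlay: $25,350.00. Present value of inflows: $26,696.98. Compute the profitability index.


Formula: PI = PV(cash flows) / initial investment
Substituting: PI = $26,696.98 / $25,350.00
PI = 1.0531

1.0531


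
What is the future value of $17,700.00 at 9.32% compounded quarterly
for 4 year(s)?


Formula: FV = P * (1 + r/m)^(m*t)
Period rate: r/m = 0.0932 / 4 = 0.0233
Total periods: m*t = 4 * 4 = 16
Growth factor: (1 + 0.0233)^16 = 1.445598
FV = $17,700.00 * 1.445598 = $25,587.09

$25,587.09


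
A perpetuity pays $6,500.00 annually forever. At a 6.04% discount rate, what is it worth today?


Formula: PV = C / r
Substituting: PV = $6,500.00 / 0.0604
PV = $107,615.89

$107,615.89


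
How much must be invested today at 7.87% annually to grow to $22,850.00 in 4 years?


Formula: PV = FV / (1 + r)^n
Substituting: PV = $22,850.00 / (1 + 0.0787)^4
Discount factor: (1.0787)^4 = 1.35395
PV = $22,850.00 / 1.35395 = $16,876.54

$16,876.54


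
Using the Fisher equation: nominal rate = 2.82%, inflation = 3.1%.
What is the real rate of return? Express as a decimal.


Formula: (1 + r_real) = (1 + r_nom) / (1 + inflation)
Substituting: (1 + r_real) = 1.0282 / 1.031
(1 + r_real) = 0.997284
r_real = 0.997284 - 1 = -0.002716

-0.002716


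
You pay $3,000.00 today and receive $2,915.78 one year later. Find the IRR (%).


Formula: IRR = C1/C0 - 1
Substituting: IRR = $2,915.78 / $3,000.00 - 1
Ratio: 0.971927 - 1 = -0.028073
IRR = -2.8073%

-2.8073%


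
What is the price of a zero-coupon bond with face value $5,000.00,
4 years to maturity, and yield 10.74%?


Formula: Price = FV / (1 + r)^n
Substituting: Price = $5,000.00 / (1 + 0.1074)^4
Discount factor: (1.1074)^4 = 1.503897
Price = $5,000.00 / 1.503897 = $3,324.70

$3,324.70


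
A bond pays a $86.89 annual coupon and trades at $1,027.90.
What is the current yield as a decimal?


Formula: Current yield = annual coupon / price
Substituting: CY = $86.89 / $1,027.90
CY = 0.084532

0.084532


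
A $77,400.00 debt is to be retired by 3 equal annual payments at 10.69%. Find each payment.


Formula: PMT = PV * r / (1 - (1+r)^(-n))
Denominator: 1 - (1 + 0.1069)^(-3) = 0.262648
Numerator: $77,400.00 * 0.1069 = 8274.06
PMT = 8274.06 / 0.262648 = $31,502.46

$31,502.46


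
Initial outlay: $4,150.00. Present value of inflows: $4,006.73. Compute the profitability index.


Formula: PI = PV(cash flows) / initial investment
Substituting: PI = $4,006.73 / $4,150.00
PI = 0.9655

0.9655


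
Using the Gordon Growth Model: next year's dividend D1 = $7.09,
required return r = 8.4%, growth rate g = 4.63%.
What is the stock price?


Formula: P = D1 / (r - g)
Spread: r - g = 0.084 - 0.0463 = 0.0377
Substituting: P = $7.09 / 0.0377
P = $188.06

$188.06


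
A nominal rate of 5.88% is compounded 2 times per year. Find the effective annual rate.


Formula: EAR = (1 + r/m)^m - 1
Period rate: r/m = 0.0588 / 2 = 0.0294
Compounding: (1 + 0.0294)^2 = 1.059664
EAR = 1.059664 - 1 = 0.059664

0.059664


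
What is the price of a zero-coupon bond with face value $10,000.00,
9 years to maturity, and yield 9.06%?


Formula: Price = FV / (1 + r)^n
Substituting: Price = $10,000.00 / (1 + 0.0906)^9
Discount factor: (1.0906)^9 = 2.182677
Price = $10,000.00 / 2.182677 = $4,581.53

$4,581.53


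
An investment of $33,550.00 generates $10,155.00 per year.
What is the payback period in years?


Formula: Payback = investment / annual cash flow
Substituting: Payback = $33,550.00 / $10,155.00
Payback = 3.3038 years

3.3038 years


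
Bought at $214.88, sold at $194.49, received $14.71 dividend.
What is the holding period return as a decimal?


Formula: HPR = (P1 - P0 + D) / P0
Gain: $194.49 - $214.88 + $14.71 = -$5.68
HPR = -$5.68 / $214.88 = -0.0264

-0.0264


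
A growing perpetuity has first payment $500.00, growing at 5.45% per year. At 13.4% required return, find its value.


Formula: PV = C / (r - g)
Spread: r - g = 0.134 - 0.0545 = 0.0795
Substituting: PV = $500.00 / 0.0795
PV = $6,289.31

$6,289.31


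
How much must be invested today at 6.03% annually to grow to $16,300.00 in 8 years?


Formula: PV = FV / (1 + r)^n
Substituting: PV = $16,300.00 / (1 + 0.0603)^8
Discount factor: (1.0603)^8 = 1.59746
PV = $16,300.00 / 1.59746 = $10,203.70

$10,203.70


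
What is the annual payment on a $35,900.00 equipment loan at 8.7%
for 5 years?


Formula: PMT = PV * r / (1 - (1+r)^(-n))
Denominator: 1 - (1 + 0.087)^(-5) = 0.34105
Numerator: $35,900.00 * 0.087 = 3123.3
PMT = 3123.3 / 0.34105 = $9,157.89

$9,157.89


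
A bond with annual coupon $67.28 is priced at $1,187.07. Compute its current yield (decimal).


Formula: Current yield = annual coupon / price
Substituting: CY = $67.28 / $1,187.07
CY = 0.056677

0.056677


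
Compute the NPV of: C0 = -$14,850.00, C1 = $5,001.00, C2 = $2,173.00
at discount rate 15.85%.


Formula: NPV = C0 + C1/(1+r) + C2/(1+r)^2
Discount C1: $5,001.00 / (1 + 0.1585) = $4,316.79
Discount C2: $2,173.00 / (1 + 0.1585)^2 = $1,619.08
NPV = -$14,850.00 + $4,316.79 + $1,619.08 = -$8,914.13

-$8,914.13


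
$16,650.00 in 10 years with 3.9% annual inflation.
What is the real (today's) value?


Formula: Real value = nominal / (1 + inflation)^years
Price level: (1 + 0.039)^10 = 1.466073
Real value = $16,650.00 / 1.466073 = $11,356.87

$11,356.87


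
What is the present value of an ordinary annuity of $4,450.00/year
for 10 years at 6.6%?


Formula: PV = PMT * (1 - (1+r)^(-n)) / r
Discount factor: (1 + 0.066)^(-10) = 0.52775
Bracket: 1 - 0.52775 = 0.47225
PV = $4,450.00 * 0.47225 / 0.066 = $31,841.12

$31,841.12


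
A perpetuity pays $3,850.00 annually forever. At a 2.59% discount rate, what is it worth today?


Formula: PV = C / r
Substituting: PV = $3,850.00 / 0.0259
PV = $148,648.65

$148,648.65


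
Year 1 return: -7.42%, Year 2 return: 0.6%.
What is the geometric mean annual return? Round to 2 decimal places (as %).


Formula: Geometric mean = ((1+r1)*(1+r2))^(1/2) - 1
Product: (1 + -0.0742) * (1 + 0.006) = 0.9258 * 1.006 = 0.931355
Square root: 0.931355^0.5 = 0.965067
Geometric mean = 0.965067 - 1 = -0.034933
As percentage: -3.49%

-3.49%


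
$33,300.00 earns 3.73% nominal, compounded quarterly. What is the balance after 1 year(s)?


Formula: FV = P * (1 + r/m)^(m*t)
Period rate: r/m = 0.0373 / 4 = 0.009325
Total periods: m*t = 4 * 1 = 4
Growth factor: (1 + 0.009325)^4 = 1.037825
FV = $33,300.00 * 1.037825 = $34,559.57

$34,559.57


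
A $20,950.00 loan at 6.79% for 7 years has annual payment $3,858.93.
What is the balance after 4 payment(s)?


Formula: Balance = PV*(1+r)^k - PMT*((1+r)^k - 1)/r
Growth: (1 + 0.0679)^4 = 1.300536
Accumulated factor: ((1+r)^k - 1)/r = 4.426155
Balance = $20,950.00 * 1.300536 - $3,858.93 * 4.426155
Balance = $10,166.01

$10,166.01


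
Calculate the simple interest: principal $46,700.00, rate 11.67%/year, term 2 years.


Formula: I = P * r * t
Substituting: I = $46,700.00 * 0.1167 * 2
Step: I = $46,700.00 * 0.2334
I = $10,899.78

$10,899.78


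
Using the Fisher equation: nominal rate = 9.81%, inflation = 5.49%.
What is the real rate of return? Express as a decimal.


Formula: (1 + r_real) = (1 + r_nom) / (1 + inflation)
Substituting: (1 + r_real) = 1.0981 / 1.0549
(1 + r_real) = 1.040952
r_real = 1.040952 - 1 = 0.040952

0.040952


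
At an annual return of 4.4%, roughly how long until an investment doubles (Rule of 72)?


Formula: Years ≈ 72 / r
Substituting: Years ≈ 72 / 4.4
Years ≈ 16.4

16.4 years


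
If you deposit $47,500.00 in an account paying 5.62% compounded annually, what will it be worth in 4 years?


Formula: FV = P * (1 + r)^n
Substituting: FV = $47,500.00 * (1 + 0.0562)^4
Growth factor: (1.0562)^4 = 1.244471
FV = $47,500.00 * 1.244471 = $59,112.36

$59,112.36


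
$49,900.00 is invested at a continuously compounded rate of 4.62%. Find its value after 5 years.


Formula: FV = P * e^(r*t)
Exponent: r*t = 0.0462 * 5 = 0.231
e^(0.231) = 1.259859
FV = $49,900.00 * 1.259859 = $62,866.98

$62,866.98


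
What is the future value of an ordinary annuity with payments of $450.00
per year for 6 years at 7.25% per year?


Formula: FV = PMT * ((1+r)^n - 1) / r
Growth factor: (1 + 0.0725)^6 = 1.521892
Numerator: 1.521892 - 1 = 0.521892
FV = $450.00 * 0.521892 / 0.0725 = $3,239.33

$3,239.33


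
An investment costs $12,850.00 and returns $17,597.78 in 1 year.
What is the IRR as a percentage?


Formula: IRR = C1/C0 - 1
Substituting: IRR = $17,597.78 / $12,850.00 - 1
Ratio: 1.369477 - 1 = 0.369477
IRR = 36.9477%

36.9477%


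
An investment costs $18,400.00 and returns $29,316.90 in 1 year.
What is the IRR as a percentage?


Formula: IRR = C1/C0 - 1
Substituting: IRR = $29,316.90 / $18,400.00 - 1
Ratio: 1.59331 - 1 = 0.59331
IRR = 59.331%

59.331%


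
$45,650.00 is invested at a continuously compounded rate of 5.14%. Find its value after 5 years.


Formula: FV = P * e^(r*t)
Exponent: r*t = 0.0514 * 5 = 0.257
e^(0.257) = 1.293045
FV = $45,650.00 * 1.293045 = $59,027.51

$59,027.51


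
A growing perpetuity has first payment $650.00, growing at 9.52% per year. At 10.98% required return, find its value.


Formula: PV = C / (r - g)
Spread: r - g = 0.1098 - 0.0952 = 0.0146
Substituting: PV = $650.00 / 0.0146
PV = $44,520.55

$44,520.55


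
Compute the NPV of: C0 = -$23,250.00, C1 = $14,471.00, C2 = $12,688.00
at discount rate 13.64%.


Formula: NPV = C0 + C1/(1+r) + C2/(1+r)^2
Discount C1: $14,471.00 / (1 + 0.1364) = $12,734.07
Discount C2: $12,688.00 / (1 + 0.1364)^2 = $9,824.96
NPV = -$23,250.00 + $12,734.07 + $9,824.96 = -$690.97

-$690.97


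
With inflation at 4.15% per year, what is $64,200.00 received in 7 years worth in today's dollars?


Formula: Real value = nominal / (1 + inflation)^years
Price level: (1 + 0.0415)^7 = 1.329275
Real value = $64,200.00 / 1.329275 = $48,296.99

$48,296.99


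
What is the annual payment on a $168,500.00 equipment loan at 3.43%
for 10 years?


Formula: PMT = PV * r / (1 - (1+r)^(-n))
Denominator: 1 - (1 + 0.0343)^(-10) = 0.286269
Numerator: $168,500.00 * 0.0343 = 5779.55
PMT = 5779.55 / 0.286269 = $20,189.25

$20,189.25
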